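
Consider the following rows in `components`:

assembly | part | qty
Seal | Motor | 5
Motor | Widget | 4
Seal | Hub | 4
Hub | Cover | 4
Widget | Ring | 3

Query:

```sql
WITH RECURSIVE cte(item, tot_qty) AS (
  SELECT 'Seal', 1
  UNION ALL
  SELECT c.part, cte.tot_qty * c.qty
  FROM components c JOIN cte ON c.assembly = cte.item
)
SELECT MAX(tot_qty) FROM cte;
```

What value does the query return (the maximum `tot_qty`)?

Base: (Seal, tot_qty=1).
Iteration 1: components of {Seal} -> Hub = 1*4 = 4, Motor = 1*5 = 5.
Iteration 2: components of {Hub,Motor} -> Cover = 4*4 = 16, Widget = 5*4 = 20.
Iteration 3: components of {Cover,Widget} -> Ring = 20*3 = 60.
Iteration 4: no further components; recursion stops.
tot_qty values: 1, 5, 4, 20, 16, 60; the maximum is 60.

60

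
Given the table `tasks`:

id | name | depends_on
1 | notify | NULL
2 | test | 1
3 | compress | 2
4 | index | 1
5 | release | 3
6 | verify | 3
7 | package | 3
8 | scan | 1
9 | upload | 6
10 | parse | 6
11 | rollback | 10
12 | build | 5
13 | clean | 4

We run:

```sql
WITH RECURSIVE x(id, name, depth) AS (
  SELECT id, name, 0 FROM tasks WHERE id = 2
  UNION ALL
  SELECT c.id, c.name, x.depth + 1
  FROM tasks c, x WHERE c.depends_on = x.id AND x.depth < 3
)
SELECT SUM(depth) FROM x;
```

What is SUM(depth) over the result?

Base: id=2 (test) at depth 0.
Iteration 1: rows with depends_on in {2} -> compress (id 3, depth 1).
Iteration 2: rows with depends_on in {3} -> release (id 5, depth 2), verify (id 6, depth 2), package (id 7, depth 2).
Iteration 3: rows with depends_on in {5,6,7} -> upload (id 9, depth 3), parse (id 10, depth 3), build (id 12, depth 3).
Iteration 4: depth < 3 fails for all current rows; recursion stops.
SUM(depth) = 0 + 1 + 2 + 2 + 2 + 3 + 3 + 3 = 16.

16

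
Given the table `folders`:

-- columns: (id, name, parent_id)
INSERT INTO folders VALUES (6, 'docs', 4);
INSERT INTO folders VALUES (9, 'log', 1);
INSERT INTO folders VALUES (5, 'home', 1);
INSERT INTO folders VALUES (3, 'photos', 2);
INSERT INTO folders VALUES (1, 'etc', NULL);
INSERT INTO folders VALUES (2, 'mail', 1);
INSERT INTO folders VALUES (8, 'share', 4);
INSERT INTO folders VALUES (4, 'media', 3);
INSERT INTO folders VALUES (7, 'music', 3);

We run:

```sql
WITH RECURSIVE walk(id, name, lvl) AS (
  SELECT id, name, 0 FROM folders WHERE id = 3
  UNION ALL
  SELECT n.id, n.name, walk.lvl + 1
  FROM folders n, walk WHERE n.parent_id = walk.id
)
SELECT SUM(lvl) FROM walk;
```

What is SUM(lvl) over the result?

6

Base: id=3 (photos) at lvl 0.
Iteration 1: rows with parent_id in {3} -> media (id 4, lvl 1), music (id 7, lvl 1).
Iteration 2: rows with parent_id in {4,7} -> docs (id 6, lvl 2), share (id 8, lvl 2).
Iteration 3: no rows with parent_id in {6,8}; recursion stops.
SUM(lvl) = 0 + 1 + 1 + 2 + 2 = 6.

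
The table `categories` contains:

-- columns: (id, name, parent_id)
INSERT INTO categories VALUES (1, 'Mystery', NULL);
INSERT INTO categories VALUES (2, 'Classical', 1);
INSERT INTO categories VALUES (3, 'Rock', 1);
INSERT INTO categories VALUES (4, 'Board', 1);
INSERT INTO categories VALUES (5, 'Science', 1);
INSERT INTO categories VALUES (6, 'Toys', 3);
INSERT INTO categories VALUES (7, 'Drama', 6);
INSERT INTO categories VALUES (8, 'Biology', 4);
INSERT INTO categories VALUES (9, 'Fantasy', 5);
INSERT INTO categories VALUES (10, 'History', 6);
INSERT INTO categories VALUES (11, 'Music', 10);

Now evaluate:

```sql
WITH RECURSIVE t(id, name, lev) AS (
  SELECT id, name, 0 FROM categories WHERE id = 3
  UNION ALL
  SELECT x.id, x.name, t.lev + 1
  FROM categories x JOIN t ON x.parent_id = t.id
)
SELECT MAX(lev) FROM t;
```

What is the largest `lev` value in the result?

3

Base: id=3 (Rock) at lev 0.
Iteration 1: rows with parent_id in {3} -> Toys (id 6, lev 1).
Iteration 2: rows with parent_id in {6} -> Drama (id 7, lev 2), History (id 10, lev 2).
Iteration 3: rows with parent_id in {7,10} -> Music (id 11, lev 3).
Iteration 4: no rows with parent_id in {11}; recursion stops.
lev values: 0, 1, 2, 2, 3; the maximum is 3.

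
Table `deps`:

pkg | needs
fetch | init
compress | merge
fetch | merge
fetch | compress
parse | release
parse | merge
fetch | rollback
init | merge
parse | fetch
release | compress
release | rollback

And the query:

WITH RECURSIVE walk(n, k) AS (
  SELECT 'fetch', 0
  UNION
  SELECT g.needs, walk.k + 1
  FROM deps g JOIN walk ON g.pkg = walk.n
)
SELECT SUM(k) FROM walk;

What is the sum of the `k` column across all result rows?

6

Base: (fetch, k=0).
Iteration 1: edges from {fetch} -> (compress, k=1), (init, k=1), (merge, k=1), (rollback, k=1).
Iteration 2: edges from {compress,init,merge,rollback} -> (merge, k=2). [UNION drops 1 duplicate row(s)]
Iteration 3: no outgoing edges from {merge}; recursion stops.
SUM(k) = 0 + 1 + 1 + 1 + 1 + 2 = 6.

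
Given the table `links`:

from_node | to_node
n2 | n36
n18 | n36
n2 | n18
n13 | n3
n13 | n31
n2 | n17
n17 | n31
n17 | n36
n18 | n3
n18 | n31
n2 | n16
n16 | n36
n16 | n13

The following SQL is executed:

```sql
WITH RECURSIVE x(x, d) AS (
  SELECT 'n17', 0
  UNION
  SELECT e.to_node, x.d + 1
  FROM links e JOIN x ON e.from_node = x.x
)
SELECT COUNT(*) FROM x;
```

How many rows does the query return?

3

Base: (n17, d=0).
Iteration 1: edges from {n17} -> (n31, d=1), (n36, d=1).
Iteration 2: no outgoing edges from {n31,n36}; recursion stops.
Total rows emitted: 3.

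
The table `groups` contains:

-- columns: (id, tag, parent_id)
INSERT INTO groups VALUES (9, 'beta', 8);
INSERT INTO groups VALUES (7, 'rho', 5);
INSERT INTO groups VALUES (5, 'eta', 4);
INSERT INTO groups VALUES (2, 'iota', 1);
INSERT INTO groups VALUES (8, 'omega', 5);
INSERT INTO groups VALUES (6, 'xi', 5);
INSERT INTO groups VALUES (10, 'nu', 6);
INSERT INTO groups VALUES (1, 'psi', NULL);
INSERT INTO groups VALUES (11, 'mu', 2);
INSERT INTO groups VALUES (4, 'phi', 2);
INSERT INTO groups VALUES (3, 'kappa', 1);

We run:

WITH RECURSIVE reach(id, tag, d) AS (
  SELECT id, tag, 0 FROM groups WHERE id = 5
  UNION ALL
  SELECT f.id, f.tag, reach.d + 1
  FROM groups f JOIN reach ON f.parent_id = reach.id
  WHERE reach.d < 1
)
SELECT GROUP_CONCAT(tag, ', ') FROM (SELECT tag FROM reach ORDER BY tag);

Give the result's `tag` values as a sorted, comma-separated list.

eta, omega, rho, xi

Base: id=5 (eta) at d 0.
Iteration 1: rows with parent_id in {5} -> xi (id 6, d 1), rho (id 7, d 1), omega (id 8, d 1).
Iteration 2: d < 1 fails for all current rows; recursion stops.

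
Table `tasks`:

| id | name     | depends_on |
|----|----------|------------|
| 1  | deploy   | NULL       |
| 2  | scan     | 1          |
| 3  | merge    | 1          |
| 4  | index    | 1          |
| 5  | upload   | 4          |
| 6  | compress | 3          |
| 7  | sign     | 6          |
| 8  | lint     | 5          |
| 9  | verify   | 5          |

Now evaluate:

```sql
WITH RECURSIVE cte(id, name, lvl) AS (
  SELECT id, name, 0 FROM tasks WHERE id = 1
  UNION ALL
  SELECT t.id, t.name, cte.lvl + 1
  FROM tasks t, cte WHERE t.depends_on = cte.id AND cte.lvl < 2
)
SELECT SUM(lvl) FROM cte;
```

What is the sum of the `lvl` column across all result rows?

Base: id=1 (deploy) at lvl 0.
Iteration 1: rows with depends_on in {1} -> scan (id 2, lvl 1), merge (id 3, lvl 1), index (id 4, lvl 1).
Iteration 2: rows with depends_on in {2,3,4} -> upload (id 5, lvl 2), compress (id 6, lvl 2).
Iteration 3: lvl < 2 fails for all current rows; recursion stops.
SUM(lvl) = 0 + 1 + 1 + 1 + 2 + 2 = 7.

7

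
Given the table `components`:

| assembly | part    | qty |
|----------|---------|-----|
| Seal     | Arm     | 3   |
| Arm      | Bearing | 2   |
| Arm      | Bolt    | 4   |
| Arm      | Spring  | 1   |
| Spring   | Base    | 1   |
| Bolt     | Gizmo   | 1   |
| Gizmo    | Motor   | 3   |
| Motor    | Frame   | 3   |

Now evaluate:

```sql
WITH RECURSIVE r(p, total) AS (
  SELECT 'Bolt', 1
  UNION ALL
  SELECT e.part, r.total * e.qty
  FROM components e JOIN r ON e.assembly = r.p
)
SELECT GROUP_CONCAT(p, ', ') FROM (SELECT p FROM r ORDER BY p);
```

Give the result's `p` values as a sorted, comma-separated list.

Base: (Bolt, total=1).
Iteration 1: components of {Bolt} -> Gizmo = 1*1 = 1.
Iteration 2: components of {Gizmo} -> Motor = 1*3 = 3.
Iteration 3: components of {Motor} -> Frame = 3*3 = 9.
Iteration 4: no further components; recursion stops.

Bolt, Frame, Gizmo, Motor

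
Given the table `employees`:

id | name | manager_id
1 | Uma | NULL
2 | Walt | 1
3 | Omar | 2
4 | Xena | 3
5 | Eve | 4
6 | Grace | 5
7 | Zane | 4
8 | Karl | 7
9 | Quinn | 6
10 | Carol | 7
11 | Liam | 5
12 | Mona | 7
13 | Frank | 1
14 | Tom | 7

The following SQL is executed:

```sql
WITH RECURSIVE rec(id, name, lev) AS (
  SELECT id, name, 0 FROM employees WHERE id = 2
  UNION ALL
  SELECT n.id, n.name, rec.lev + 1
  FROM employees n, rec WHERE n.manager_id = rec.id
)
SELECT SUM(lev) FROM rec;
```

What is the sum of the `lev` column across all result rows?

38

Base: id=2 (Walt) at lev 0.
Iteration 1: rows with manager_id in {2} -> Omar (id 3, lev 1).
Iteration 2: rows with manager_id in {3} -> Xena (id 4, lev 2).
Iteration 3: rows with manager_id in {4} -> Eve (id 5, lev 3), Zane (id 7, lev 3).
Iteration 4: rows with manager_id in {5,7} -> Grace (id 6, lev 4), Karl (id 8, lev 4), Carol (id 10, lev 4), Liam (id 11, lev 4), Mona (id 12, lev 4), Tom (id 14, lev 4).
Iteration 5: rows with manager_id in {6,8,10,11,12,14} -> Quinn (id 9, lev 5).
Iteration 6: no rows with manager_id in {9}; recursion stops.
SUM(lev) = 0 + 1 + 2 + 3 + 3 + 4 + 4 + 4 + 4 + 4 + 4 + 5 = 38.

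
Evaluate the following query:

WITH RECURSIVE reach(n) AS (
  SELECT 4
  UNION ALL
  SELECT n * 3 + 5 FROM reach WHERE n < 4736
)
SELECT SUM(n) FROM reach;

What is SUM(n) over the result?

7087

Base: n=4.
Iteration 1: 4 < 4736 holds -> n = 4 * 3 + 5 = 17.
Iteration 2: 17 < 4736 holds -> n = 17 * 3 + 5 = 56.
Iteration 3: 56 < 4736 holds -> n = 56 * 3 + 5 = 173.
Iteration 4: 173 < 4736 holds -> n = 173 * 3 + 5 = 524.
Iteration 5: 524 < 4736 holds -> n = 524 * 3 + 5 = 1577.
Iteration 6: 1577 < 4736 holds -> n = 1577 * 3 + 5 = 4736.
Iteration 7: 4736 < 4736 fails; recursion stops.
SUM(n) = 4 + 17 + 56 + 173 + 524 + 1577 + 4736 = 7087.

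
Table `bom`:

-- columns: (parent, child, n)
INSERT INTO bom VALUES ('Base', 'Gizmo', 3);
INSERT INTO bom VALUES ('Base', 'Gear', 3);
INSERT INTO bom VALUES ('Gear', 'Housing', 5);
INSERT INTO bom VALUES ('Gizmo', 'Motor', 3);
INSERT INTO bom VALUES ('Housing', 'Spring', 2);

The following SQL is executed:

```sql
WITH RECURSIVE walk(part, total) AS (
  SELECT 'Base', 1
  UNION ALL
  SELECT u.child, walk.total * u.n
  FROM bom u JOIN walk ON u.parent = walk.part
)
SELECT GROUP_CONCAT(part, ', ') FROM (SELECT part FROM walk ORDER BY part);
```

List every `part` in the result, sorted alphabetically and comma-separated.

Base, Gear, Gizmo, Housing, Motor, Spring

Base: (Base, total=1).
Iteration 1: components of {Base} -> Gear = 1*3 = 3, Gizmo = 1*3 = 3.
Iteration 2: components of {Gear,Gizmo} -> Housing = 3*5 = 15, Motor = 3*3 = 9.
Iteration 3: components of {Housing,Motor} -> Spring = 15*2 = 30.
Iteration 4: no further components; recursion stops.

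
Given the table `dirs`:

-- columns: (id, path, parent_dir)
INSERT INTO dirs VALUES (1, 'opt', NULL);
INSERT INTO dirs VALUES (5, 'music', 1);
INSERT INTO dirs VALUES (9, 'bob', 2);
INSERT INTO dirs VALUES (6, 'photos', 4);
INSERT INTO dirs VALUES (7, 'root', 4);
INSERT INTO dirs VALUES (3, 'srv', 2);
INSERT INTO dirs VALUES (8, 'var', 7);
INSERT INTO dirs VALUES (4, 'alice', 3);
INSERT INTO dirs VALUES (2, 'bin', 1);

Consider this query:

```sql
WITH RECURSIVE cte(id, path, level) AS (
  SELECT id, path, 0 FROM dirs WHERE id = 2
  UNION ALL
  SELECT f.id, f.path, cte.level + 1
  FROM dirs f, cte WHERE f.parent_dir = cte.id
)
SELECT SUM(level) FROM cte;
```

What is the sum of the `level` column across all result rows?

14

Base: id=2 (bin) at level 0.
Iteration 1: rows with parent_dir in {2} -> srv (id 3, level 1), bob (id 9, level 1).
Iteration 2: rows with parent_dir in {3,9} -> alice (id 4, level 2).
Iteration 3: rows with parent_dir in {4} -> photos (id 6, level 3), root (id 7, level 3).
Iteration 4: rows with parent_dir in {6,7} -> var (id 8, level 4).
Iteration 5: no rows with parent_dir in {8}; recursion stops.
SUM(level) = 0 + 1 + 1 + 2 + 3 + 3 + 4 = 14.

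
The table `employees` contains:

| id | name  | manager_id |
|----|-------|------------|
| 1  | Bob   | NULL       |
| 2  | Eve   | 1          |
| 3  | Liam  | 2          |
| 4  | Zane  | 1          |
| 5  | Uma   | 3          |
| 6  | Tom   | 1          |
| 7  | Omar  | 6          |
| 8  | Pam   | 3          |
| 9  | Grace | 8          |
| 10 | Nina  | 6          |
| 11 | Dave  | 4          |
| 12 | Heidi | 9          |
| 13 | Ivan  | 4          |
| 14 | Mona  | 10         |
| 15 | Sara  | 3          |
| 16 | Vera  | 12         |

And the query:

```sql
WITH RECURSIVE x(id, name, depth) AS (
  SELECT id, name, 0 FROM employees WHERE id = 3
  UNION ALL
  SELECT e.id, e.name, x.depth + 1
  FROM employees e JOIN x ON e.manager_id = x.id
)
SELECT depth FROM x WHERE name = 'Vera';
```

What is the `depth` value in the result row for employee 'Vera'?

Base: id=3 (Liam) at depth 0.
Iteration 1: rows with manager_id in {3} -> Uma (id 5, depth 1), Pam (id 8, depth 1), Sara (id 15, depth 1).
Iteration 2: rows with manager_id in {5,8,15} -> Grace (id 9, depth 2).
Iteration 3: rows with manager_id in {9} -> Heidi (id 12, depth 3).
Iteration 4: rows with manager_id in {12} -> Vera (id 16, depth 4).
Iteration 5: no rows with manager_id in {16}; recursion stops.

4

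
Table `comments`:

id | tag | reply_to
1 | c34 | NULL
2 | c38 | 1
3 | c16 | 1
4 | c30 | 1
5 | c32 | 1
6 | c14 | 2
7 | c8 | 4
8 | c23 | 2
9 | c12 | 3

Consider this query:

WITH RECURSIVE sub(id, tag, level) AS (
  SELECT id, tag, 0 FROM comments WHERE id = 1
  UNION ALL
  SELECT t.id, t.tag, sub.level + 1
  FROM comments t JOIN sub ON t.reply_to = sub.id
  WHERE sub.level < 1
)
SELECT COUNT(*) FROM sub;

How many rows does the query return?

5

Base: id=1 (c34) at level 0.
Iteration 1: rows with reply_to in {1} -> c38 (id 2, level 1), c16 (id 3, level 1), c30 (id 4, level 1), c32 (id 5, level 1).
Iteration 2: level < 1 fails for all current rows; recursion stops.
Total rows emitted: 5.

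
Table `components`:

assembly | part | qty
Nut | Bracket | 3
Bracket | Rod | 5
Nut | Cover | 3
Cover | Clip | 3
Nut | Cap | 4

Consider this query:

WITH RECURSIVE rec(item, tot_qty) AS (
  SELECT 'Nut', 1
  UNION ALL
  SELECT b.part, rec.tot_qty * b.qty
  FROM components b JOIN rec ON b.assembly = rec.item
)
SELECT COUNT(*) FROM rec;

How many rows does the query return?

6

Base: (Nut, tot_qty=1).
Iteration 1: components of {Nut} -> Bracket = 1*3 = 3, Cap = 1*4 = 4, Cover = 1*3 = 3.
Iteration 2: components of {Bracket,Cap,Cover} -> Clip = 3*3 = 9, Rod = 3*5 = 15.
Iteration 3: no further components; recursion stops.
Total rows emitted: 6.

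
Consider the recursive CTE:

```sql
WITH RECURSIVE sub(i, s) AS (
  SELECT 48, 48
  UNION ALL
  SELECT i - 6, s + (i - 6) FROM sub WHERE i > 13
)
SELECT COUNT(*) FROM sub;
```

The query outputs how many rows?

7

Base: i=48, s=48.
Iteration 1: 48 > 13 holds -> i = 48 - 6 = 42, s = 48 + 42 = 90.
Iteration 2: 42 > 13 holds -> i = 42 - 6 = 36, s = 90 + 36 = 126.
Iteration 3: 36 > 13 holds -> i = 36 - 6 = 30, s = 126 + 30 = 156.
Iteration 4: 30 > 13 holds -> i = 30 - 6 = 24, s = 156 + 24 = 180.
Iteration 5: 24 > 13 holds -> i = 24 - 6 = 18, s = 180 + 18 = 198.
Iteration 6: 18 > 13 holds -> i = 18 - 6 = 12, s = 198 + 12 = 210.
Iteration 7: 12 > 13 fails; recursion stops.
Total rows emitted: 7.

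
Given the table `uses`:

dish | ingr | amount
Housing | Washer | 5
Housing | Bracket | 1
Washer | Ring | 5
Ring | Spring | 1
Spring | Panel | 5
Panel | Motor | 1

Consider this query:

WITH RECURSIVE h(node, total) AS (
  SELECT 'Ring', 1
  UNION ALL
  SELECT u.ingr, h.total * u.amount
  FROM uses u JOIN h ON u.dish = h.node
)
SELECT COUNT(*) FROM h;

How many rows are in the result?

Base: (Ring, total=1).
Iteration 1: components of {Ring} -> Spring = 1*1 = 1.
Iteration 2: components of {Spring} -> Panel = 1*5 = 5.
Iteration 3: components of {Panel} -> Motor = 5*1 = 5.
Iteration 4: no further components; recursion stops.
Total rows emitted: 4.

4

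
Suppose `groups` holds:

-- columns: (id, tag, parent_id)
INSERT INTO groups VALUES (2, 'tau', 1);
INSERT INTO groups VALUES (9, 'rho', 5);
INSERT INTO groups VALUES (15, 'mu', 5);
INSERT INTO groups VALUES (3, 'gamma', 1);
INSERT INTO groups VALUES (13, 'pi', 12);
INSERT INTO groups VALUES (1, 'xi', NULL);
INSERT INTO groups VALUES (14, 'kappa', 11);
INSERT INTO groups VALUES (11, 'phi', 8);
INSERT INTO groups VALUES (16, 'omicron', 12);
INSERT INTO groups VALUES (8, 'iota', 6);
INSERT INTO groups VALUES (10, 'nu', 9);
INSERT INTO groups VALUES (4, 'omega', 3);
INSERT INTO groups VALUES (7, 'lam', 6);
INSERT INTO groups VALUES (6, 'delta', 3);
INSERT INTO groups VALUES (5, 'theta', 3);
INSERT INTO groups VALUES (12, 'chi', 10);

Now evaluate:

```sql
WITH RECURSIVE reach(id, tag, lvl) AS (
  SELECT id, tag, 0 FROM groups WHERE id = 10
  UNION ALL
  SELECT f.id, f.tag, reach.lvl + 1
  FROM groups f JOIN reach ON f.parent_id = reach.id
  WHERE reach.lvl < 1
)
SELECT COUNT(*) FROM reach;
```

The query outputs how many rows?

2

Base: id=10 (nu) at lvl 0.
Iteration 1: rows with parent_id in {10} -> chi (id 12, lvl 1).
Iteration 2: lvl < 1 fails for all current rows; recursion stops.
Total rows emitted: 2.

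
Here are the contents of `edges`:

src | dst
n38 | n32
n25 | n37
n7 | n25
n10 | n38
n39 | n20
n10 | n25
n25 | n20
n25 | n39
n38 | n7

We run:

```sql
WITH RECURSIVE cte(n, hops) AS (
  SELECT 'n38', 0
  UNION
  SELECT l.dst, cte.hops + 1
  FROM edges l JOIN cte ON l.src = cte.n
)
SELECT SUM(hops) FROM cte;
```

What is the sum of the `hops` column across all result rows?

17

Base: (n38, hops=0).
Iteration 1: edges from {n38} -> (n32, hops=1), (n7, hops=1).
Iteration 2: edges from {n32,n7} -> (n25, hops=2).
Iteration 3: edges from {n25} -> (n20, hops=3), (n37, hops=3), (n39, hops=3).
Iteration 4: edges from {n20,n37,n39} -> (n20, hops=4).
Iteration 5: no outgoing edges from {n20}; recursion stops.
SUM(hops) = 0 + 1 + 1 + 2 + 3 + 3 + 3 + 4 = 17.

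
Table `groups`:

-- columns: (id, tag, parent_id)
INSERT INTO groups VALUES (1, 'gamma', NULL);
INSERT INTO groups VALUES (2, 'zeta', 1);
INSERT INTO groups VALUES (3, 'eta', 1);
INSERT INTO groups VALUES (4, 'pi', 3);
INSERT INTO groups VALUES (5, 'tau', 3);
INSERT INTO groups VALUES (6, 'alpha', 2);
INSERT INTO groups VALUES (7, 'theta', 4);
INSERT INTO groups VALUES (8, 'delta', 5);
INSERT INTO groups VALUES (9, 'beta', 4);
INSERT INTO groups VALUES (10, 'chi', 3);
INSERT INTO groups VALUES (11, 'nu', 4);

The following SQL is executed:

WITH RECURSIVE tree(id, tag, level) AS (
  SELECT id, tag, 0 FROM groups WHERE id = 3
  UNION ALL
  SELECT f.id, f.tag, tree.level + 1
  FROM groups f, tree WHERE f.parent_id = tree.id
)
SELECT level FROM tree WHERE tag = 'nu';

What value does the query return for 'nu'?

Base: id=3 (eta) at level 0.
Iteration 1: rows with parent_id in {3} -> pi (id 4, level 1), tau (id 5, level 1), chi (id 10, level 1).
Iteration 2: rows with parent_id in {4,5,10} -> theta (id 7, level 2), delta (id 8, level 2), beta (id 9, level 2), nu (id 11, level 2).
Iteration 3: no rows with parent_id in {7,8,9,11}; recursion stops.

2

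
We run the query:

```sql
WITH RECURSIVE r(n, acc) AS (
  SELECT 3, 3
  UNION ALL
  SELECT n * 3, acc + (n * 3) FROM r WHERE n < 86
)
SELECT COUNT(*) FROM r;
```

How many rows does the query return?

Base: n=3, acc=3.
Iteration 1: 3 < 86 holds -> n = 3 * 3 = 9, acc = 3 + 9 = 12.
Iteration 2: 9 < 86 holds -> n = 9 * 3 = 27, acc = 12 + 27 = 39.
Iteration 3: 27 < 86 holds -> n = 27 * 3 = 81, acc = 39 + 81 = 120.
Iteration 4: 81 < 86 holds -> n = 81 * 3 = 243, acc = 120 + 243 = 363.
Iteration 5: 243 < 86 fails; recursion stops.
Total rows emitted: 5.

5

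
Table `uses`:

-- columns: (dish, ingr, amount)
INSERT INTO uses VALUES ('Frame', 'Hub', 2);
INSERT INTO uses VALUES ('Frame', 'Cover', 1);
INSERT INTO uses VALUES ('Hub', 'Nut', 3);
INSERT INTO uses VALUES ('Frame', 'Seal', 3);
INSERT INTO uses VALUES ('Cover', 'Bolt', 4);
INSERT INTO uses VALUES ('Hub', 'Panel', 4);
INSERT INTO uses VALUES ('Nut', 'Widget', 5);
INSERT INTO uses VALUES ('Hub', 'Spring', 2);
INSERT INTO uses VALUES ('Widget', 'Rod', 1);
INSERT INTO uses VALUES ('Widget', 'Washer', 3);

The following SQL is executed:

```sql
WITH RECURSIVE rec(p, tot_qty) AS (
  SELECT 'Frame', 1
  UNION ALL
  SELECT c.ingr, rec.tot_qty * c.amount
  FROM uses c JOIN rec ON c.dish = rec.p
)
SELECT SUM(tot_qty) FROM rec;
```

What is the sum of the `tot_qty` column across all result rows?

Base: (Frame, tot_qty=1).
Iteration 1: components of {Frame} -> Cover = 1*1 = 1, Hub = 1*2 = 2, Seal = 1*3 = 3.
Iteration 2: components of {Cover,Hub,Seal} -> Bolt = 1*4 = 4, Nut = 2*3 = 6, Panel = 2*4 = 8, Spring = 2*2 = 4.
Iteration 3: components of {Bolt,Nut,Panel,Spring} -> Widget = 6*5 = 30.
Iteration 4: components of {Widget} -> Rod = 30*1 = 30, Washer = 30*3 = 90.
Iteration 5: no further components; recursion stops.
SUM(tot_qty) = 1 + 2 + 1 + 3 + 6 + 8 + 4 + 4 + 30 + 30 + 90 = 179.

179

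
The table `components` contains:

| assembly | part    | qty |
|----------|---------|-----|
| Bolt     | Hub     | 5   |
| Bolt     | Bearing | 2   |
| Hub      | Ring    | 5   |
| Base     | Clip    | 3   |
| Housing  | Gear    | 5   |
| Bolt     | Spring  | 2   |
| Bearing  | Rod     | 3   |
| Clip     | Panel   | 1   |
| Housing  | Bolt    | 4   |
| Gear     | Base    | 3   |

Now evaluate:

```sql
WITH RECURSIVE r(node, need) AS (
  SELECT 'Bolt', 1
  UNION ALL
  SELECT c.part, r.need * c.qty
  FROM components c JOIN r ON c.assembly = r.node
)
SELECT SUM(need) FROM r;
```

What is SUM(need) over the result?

41

Base: (Bolt, need=1).
Iteration 1: components of {Bolt} -> Bearing = 1*2 = 2, Hub = 1*5 = 5, Spring = 1*2 = 2.
Iteration 2: components of {Bearing,Hub,Spring} -> Ring = 5*5 = 25, Rod = 2*3 = 6.
Iteration 3: no further components; recursion stops.
SUM(need) = 1 + 2 + 5 + 2 + 6 + 25 = 41.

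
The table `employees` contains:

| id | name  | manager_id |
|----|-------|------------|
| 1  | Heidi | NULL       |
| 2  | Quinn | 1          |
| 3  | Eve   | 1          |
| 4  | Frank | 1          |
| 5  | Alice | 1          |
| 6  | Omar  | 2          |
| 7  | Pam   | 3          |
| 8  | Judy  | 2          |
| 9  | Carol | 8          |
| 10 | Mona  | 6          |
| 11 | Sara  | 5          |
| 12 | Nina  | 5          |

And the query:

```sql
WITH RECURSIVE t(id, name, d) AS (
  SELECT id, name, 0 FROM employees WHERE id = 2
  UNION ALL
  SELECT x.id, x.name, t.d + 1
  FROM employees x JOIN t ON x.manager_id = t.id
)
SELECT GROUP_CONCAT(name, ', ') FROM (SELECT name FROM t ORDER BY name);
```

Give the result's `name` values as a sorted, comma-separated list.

Carol, Judy, Mona, Omar, Quinn

Base: id=2 (Quinn) at d 0.
Iteration 1: rows with manager_id in {2} -> Omar (id 6, d 1), Judy (id 8, d 1).
Iteration 2: rows with manager_id in {6,8} -> Carol (id 9, d 2), Mona (id 10, d 2).
Iteration 3: no rows with manager_id in {9,10}; recursion stops.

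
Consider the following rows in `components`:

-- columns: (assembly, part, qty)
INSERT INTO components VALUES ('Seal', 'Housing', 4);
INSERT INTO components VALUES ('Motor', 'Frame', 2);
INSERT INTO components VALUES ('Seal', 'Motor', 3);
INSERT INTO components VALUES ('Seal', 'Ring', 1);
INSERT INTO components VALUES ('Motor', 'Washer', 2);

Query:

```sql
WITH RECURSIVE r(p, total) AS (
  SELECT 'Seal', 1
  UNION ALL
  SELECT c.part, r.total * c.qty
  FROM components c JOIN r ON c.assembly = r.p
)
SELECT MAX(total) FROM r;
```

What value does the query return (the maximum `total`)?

Base: (Seal, total=1).
Iteration 1: components of {Seal} -> Housing = 1*4 = 4, Motor = 1*3 = 3, Ring = 1*1 = 1.
Iteration 2: components of {Housing,Motor,Ring} -> Frame = 3*2 = 6, Washer = 3*2 = 6.
Iteration 3: no further components; recursion stops.
total values: 1, 3, 1, 4, 6, 6; the maximum is 6.

6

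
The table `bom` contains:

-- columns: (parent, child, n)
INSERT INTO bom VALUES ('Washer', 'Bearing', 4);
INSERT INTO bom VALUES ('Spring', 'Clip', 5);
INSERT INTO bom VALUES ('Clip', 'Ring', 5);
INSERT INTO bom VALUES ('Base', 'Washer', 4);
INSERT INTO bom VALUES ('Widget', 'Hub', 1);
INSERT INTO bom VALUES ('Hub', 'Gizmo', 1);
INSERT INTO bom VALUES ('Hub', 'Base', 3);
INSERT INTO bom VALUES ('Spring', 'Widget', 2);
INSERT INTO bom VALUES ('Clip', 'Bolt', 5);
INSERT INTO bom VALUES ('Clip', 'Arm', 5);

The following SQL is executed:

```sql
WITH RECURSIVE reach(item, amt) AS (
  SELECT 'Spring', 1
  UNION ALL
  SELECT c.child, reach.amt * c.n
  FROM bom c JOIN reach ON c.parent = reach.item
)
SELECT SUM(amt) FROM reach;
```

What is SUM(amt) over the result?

213

Base: (Spring, amt=1).
Iteration 1: components of {Spring} -> Clip = 1*5 = 5, Widget = 1*2 = 2.
Iteration 2: components of {Clip,Widget} -> Arm = 5*5 = 25, Bolt = 5*5 = 25, Hub = 2*1 = 2, Ring = 5*5 = 25.
Iteration 3: components of {Arm,Bolt,Hub,Ring} -> Base = 2*3 = 6, Gizmo = 2*1 = 2.
Iteration 4: components of {Base,Gizmo} -> Washer = 6*4 = 24.
Iteration 5: components of {Washer} -> Bearing = 24*4 = 96.
Iteration 6: no further components; recursion stops.
SUM(amt) = 1 + 2 + 5 + 2 + 25 + 25 + 25 + 6 + 2 + 24 + 96 = 213.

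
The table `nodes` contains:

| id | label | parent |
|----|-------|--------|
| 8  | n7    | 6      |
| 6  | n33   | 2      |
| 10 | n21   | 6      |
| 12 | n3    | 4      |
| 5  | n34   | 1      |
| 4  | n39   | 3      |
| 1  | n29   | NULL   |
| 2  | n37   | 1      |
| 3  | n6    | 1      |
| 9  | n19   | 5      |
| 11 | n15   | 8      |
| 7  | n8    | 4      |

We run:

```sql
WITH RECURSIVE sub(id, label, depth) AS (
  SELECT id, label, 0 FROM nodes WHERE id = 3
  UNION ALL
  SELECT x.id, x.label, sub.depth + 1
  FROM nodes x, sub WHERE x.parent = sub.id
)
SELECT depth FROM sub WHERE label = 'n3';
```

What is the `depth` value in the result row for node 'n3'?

Base: id=3 (n6) at depth 0.
Iteration 1: rows with parent in {3} -> n39 (id 4, depth 1).
Iteration 2: rows with parent in {4} -> n8 (id 7, depth 2), n3 (id 12, depth 2).
Iteration 3: no rows with parent in {7,12}; recursion stops.

2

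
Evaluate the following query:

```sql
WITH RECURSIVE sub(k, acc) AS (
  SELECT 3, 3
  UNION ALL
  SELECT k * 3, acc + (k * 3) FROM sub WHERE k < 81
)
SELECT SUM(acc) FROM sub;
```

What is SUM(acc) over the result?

174

Base: k=3, acc=3.
Iteration 1: 3 < 81 holds -> k = 3 * 3 = 9, acc = 3 + 9 = 12.
Iteration 2: 9 < 81 holds -> k = 9 * 3 = 27, acc = 12 + 27 = 39.
Iteration 3: 27 < 81 holds -> k = 27 * 3 = 81, acc = 39 + 81 = 120.
Iteration 4: 81 < 81 fails; recursion stops.
SUM(acc) = 3 + 12 + 39 + 120 = 174.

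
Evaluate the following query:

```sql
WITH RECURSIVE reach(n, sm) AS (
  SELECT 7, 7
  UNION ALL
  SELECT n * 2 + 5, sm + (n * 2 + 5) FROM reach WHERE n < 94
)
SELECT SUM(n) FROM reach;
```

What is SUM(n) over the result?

Base: n=7, sm=7.
Iteration 1: 7 < 94 holds -> n = 7 * 2 + 5 = 19, sm = 7 + 19 = 26.
Iteration 2: 19 < 94 holds -> n = 19 * 2 + 5 = 43, sm = 26 + 43 = 69.
Iteration 3: 43 < 94 holds -> n = 43 * 2 + 5 = 91, sm = 69 + 91 = 160.
Iteration 4: 91 < 94 holds -> n = 91 * 2 + 5 = 187, sm = 160 + 187 = 347.
Iteration 5: 187 < 94 fails; recursion stops.
SUM(n) = 7 + 19 + 43 + 91 + 187 = 347.

347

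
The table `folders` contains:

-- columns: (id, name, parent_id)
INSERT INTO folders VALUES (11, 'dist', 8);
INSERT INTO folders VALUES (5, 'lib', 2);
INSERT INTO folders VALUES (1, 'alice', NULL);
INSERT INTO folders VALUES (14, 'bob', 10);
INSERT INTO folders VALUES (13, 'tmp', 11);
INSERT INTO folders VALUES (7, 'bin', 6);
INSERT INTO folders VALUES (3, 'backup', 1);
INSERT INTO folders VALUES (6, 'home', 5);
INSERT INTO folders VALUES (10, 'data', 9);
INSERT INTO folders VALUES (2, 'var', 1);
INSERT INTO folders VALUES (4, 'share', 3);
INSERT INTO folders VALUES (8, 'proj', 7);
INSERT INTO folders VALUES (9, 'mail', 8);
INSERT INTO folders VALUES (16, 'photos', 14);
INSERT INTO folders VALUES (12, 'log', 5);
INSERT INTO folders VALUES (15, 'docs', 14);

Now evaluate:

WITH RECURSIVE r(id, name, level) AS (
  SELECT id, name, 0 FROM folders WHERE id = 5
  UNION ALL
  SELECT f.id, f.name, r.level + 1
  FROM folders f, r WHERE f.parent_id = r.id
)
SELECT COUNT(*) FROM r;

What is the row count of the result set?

12

Base: id=5 (lib) at level 0.
Iteration 1: rows with parent_id in {5} -> home (id 6, level 1), log (id 12, level 1).
Iteration 2: rows with parent_id in {6,12} -> bin (id 7, level 2).
Iteration 3: rows with parent_id in {7} -> proj (id 8, level 3).
Iteration 4: rows with parent_id in {8} -> mail (id 9, level 4), dist (id 11, level 4).
Iteration 5: rows with parent_id in {9,11} -> data (id 10, level 5), tmp (id 13, level 5).
Iteration 6: rows with parent_id in {10,13} -> bob (id 14, level 6).
Iteration 7: rows with parent_id in {14} -> docs (id 15, level 7), photos (id 16, level 7).
Iteration 8: no rows with parent_id in {15,16}; recursion stops.
Total rows emitted: 12.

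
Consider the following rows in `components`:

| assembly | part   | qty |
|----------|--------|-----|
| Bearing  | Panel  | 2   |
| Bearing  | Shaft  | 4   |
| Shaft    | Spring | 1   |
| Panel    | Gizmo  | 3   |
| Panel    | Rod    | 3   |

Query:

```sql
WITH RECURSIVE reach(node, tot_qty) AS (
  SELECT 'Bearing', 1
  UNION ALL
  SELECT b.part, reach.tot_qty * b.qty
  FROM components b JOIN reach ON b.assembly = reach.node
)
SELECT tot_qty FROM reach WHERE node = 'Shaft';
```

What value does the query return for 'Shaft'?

Base: (Bearing, tot_qty=1).
Iteration 1: components of {Bearing} -> Panel = 1*2 = 2, Shaft = 1*4 = 4.
Iteration 2: components of {Panel,Shaft} -> Gizmo = 2*3 = 6, Rod = 2*3 = 6, Spring = 4*1 = 4.
Iteration 3: no further components; recursion stops.

4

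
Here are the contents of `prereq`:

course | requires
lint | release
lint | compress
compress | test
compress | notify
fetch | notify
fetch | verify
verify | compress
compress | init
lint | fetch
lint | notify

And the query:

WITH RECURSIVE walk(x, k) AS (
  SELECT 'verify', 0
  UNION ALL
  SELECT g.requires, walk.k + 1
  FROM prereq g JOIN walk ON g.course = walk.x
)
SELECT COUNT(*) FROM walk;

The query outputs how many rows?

5

Base: (verify, k=0).
Iteration 1: edges from {verify} -> (compress, k=1).
Iteration 2: edges from {compress} -> (init, k=2), (notify, k=2), (test, k=2).
Iteration 3: no outgoing edges from {init,notify,test}; recursion stops.
Total rows emitted: 5.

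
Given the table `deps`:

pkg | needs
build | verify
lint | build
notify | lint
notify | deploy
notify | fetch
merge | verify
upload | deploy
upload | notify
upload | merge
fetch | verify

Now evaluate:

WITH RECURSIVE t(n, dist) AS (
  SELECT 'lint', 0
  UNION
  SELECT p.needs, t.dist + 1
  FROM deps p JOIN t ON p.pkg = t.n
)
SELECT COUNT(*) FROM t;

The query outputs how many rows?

3

Base: (lint, dist=0).
Iteration 1: edges from {lint} -> (build, dist=1).
Iteration 2: edges from {build} -> (verify, dist=2).
Iteration 3: no outgoing edges from {verify}; recursion stops.
Total rows emitted: 3.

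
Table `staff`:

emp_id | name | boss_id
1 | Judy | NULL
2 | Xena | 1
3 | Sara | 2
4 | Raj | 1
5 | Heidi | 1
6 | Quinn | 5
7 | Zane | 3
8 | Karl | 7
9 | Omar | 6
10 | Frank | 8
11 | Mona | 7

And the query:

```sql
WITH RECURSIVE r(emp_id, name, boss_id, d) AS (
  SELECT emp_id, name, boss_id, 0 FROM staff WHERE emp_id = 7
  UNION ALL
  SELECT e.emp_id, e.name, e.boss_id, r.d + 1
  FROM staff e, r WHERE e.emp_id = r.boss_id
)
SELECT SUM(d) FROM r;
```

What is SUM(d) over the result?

6

Base: emp_id=7 (Zane), boss_id=3, d 0.
Iteration 1: join on emp_id=3 -> Sara (id 3, boss_id=2, d 1).
Iteration 2: join on emp_id=2 -> Xena (id 2, boss_id=1, d 2).
Iteration 3: join on emp_id=1 -> Judy (id 1, boss_id=NULL, d 3).
Iteration 4: boss_id is NULL; no match; recursion stops.
SUM(d) = 0 + 1 + 2 + 3 = 6.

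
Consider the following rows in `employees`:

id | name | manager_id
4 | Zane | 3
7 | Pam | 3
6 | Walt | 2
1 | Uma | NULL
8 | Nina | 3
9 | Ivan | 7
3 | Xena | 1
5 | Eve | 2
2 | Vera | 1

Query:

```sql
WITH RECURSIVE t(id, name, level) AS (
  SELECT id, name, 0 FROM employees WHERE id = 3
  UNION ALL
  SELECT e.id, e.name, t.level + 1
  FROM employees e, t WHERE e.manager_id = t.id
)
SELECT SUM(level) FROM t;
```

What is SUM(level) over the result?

Base: id=3 (Xena) at level 0.
Iteration 1: rows with manager_id in {3} -> Zane (id 4, level 1), Pam (id 7, level 1), Nina (id 8, level 1).
Iteration 2: rows with manager_id in {4,7,8} -> Ivan (id 9, level 2).
Iteration 3: no rows with manager_id in {9}; recursion stops.
SUM(level) = 0 + 1 + 1 + 1 + 2 = 5.

5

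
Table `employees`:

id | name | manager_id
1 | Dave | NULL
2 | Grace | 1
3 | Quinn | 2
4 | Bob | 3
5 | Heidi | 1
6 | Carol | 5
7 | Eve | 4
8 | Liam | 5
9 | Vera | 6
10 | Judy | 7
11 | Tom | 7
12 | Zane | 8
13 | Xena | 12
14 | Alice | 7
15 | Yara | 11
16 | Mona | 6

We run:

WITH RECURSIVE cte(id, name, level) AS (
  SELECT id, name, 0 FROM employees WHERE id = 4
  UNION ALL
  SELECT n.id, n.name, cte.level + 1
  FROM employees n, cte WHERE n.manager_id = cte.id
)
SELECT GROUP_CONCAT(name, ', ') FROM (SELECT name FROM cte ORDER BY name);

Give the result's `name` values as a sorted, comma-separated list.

Base: id=4 (Bob) at level 0.
Iteration 1: rows with manager_id in {4} -> Eve (id 7, level 1).
Iteration 2: rows with manager_id in {7} -> Judy (id 10, level 2), Tom (id 11, level 2), Alice (id 14, level 2).
Iteration 3: rows with manager_id in {10,11,14} -> Yara (id 15, level 3).
Iteration 4: no rows with manager_id in {15}; recursion stops.

Alice, Bob, Eve, Judy, Tom, Yara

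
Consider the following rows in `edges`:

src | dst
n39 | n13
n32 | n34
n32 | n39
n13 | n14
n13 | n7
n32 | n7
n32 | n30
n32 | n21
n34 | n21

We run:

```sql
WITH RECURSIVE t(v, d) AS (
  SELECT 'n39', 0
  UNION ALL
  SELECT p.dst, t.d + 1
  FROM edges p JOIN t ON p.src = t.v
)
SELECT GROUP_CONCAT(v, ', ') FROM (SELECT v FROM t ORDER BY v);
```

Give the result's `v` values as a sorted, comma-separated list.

n13, n14, n39, n7

Base: (n39, d=0).
Iteration 1: edges from {n39} -> (n13, d=1).
Iteration 2: edges from {n13} -> (n14, d=2), (n7, d=2).
Iteration 3: no outgoing edges from {n14,n7}; recursion stops.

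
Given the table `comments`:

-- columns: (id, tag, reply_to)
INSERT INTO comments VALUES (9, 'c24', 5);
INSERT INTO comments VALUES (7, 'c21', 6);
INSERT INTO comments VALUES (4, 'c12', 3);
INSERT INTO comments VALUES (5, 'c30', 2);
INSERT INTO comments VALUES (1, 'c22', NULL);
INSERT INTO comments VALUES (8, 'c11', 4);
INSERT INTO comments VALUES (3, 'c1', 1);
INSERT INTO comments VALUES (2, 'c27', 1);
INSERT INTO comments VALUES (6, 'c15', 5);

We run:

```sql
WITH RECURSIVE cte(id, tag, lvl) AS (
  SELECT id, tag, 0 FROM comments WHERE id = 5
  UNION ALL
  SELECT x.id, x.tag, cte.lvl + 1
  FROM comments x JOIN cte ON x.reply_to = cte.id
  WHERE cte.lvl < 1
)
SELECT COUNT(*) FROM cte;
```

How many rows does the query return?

Base: id=5 (c30) at lvl 0.
Iteration 1: rows with reply_to in {5} -> c15 (id 6, lvl 1), c24 (id 9, lvl 1).
Iteration 2: lvl < 1 fails for all current rows; recursion stops.
Total rows emitted: 3.

3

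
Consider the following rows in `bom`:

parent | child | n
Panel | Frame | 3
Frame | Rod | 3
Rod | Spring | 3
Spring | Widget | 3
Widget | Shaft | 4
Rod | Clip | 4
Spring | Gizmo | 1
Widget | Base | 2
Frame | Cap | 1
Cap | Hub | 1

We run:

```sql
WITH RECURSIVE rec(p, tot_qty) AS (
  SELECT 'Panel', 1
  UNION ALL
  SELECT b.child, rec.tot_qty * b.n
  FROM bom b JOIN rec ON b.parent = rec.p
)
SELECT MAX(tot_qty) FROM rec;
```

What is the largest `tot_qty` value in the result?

Base: (Panel, tot_qty=1).
Iteration 1: components of {Panel} -> Frame = 1*3 = 3.
Iteration 2: components of {Frame} -> Cap = 3*1 = 3, Rod = 3*3 = 9.
Iteration 3: components of {Cap,Rod} -> Clip = 9*4 = 36, Hub = 3*1 = 3, Spring = 9*3 = 27.
Iteration 4: components of {Clip,Hub,Spring} -> Gizmo = 27*1 = 27, Widget = 27*3 = 81.
Iteration 5: components of {Gizmo,Widget} -> Base = 81*2 = 162, Shaft = 81*4 = 324.
Iteration 6: no further components; recursion stops.
tot_qty values: 1, 3, 9, 3, 27, 36, 3, 81, 27, 324, 162; the maximum is 324.

324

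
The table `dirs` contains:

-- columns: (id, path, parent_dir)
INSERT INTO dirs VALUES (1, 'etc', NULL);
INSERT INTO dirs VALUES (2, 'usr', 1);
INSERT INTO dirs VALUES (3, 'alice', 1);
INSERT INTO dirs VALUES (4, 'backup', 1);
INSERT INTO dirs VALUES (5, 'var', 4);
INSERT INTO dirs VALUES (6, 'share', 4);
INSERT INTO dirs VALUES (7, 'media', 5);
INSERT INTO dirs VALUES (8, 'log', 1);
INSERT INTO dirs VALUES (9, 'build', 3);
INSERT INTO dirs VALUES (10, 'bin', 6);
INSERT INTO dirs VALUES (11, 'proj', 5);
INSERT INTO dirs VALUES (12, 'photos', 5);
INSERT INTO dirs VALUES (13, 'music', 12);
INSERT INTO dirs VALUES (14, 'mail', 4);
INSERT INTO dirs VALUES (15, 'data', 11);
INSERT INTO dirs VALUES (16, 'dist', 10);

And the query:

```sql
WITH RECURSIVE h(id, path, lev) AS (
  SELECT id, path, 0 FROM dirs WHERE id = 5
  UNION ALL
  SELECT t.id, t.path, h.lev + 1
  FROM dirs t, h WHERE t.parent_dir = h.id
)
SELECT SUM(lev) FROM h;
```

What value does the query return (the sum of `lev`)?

7

Base: id=5 (var) at lev 0.
Iteration 1: rows with parent_dir in {5} -> media (id 7, lev 1), proj (id 11, lev 1), photos (id 12, lev 1).
Iteration 2: rows with parent_dir in {7,11,12} -> music (id 13, lev 2), data (id 15, lev 2).
Iteration 3: no rows with parent_dir in {13,15}; recursion stops.
SUM(lev) = 0 + 1 + 1 + 1 + 2 + 2 = 7.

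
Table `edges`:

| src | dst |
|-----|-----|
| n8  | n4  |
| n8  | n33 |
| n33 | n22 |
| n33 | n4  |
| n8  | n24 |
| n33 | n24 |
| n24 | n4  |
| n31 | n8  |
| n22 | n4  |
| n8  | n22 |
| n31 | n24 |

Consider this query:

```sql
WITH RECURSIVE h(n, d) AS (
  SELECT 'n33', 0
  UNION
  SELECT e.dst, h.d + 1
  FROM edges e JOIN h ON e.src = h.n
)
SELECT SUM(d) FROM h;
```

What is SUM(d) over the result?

5

Base: (n33, d=0).
Iteration 1: edges from {n33} -> (n22, d=1), (n24, d=1), (n4, d=1).
Iteration 2: edges from {n22,n24,n4} -> (n4, d=2). [UNION drops 1 duplicate row(s)]
Iteration 3: no outgoing edges from {n4}; recursion stops.
SUM(d) = 0 + 1 + 1 + 1 + 2 = 5.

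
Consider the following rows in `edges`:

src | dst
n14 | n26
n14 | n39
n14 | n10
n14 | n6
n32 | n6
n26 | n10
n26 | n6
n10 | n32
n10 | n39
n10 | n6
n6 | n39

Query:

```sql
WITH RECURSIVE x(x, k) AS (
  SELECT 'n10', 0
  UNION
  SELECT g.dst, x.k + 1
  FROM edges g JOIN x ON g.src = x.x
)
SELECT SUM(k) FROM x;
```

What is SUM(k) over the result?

Base: (n10, k=0).
Iteration 1: edges from {n10} -> (n32, k=1), (n39, k=1), (n6, k=1).
Iteration 2: edges from {n32,n39,n6} -> (n39, k=2), (n6, k=2).
Iteration 3: edges from {n39,n6} -> (n39, k=3).
Iteration 4: no outgoing edges from {n39}; recursion stops.
SUM(k) = 0 + 1 + 1 + 1 + 2 + 2 + 3 = 10.

10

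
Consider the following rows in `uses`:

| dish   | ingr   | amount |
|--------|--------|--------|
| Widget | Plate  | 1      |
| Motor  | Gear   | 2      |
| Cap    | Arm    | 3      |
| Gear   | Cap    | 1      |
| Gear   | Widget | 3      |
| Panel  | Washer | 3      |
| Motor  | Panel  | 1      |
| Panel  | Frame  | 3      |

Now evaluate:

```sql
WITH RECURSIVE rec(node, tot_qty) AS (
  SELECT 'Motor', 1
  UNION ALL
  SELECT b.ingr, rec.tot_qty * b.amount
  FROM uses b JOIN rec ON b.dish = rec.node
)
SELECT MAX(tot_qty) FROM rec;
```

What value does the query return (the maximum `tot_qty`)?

Base: (Motor, tot_qty=1).
Iteration 1: components of {Motor} -> Gear = 1*2 = 2, Panel = 1*1 = 1.
Iteration 2: components of {Gear,Panel} -> Cap = 2*1 = 2, Frame = 1*3 = 3, Washer = 1*3 = 3, Widget = 2*3 = 6.
Iteration 3: components of {Cap,Frame,Washer,Widget} -> Arm = 2*3 = 6, Plate = 6*1 = 6.
Iteration 4: no further components; recursion stops.
tot_qty values: 1, 2, 1, 2, 6, 3, 3, 6, 6; the maximum is 6.

6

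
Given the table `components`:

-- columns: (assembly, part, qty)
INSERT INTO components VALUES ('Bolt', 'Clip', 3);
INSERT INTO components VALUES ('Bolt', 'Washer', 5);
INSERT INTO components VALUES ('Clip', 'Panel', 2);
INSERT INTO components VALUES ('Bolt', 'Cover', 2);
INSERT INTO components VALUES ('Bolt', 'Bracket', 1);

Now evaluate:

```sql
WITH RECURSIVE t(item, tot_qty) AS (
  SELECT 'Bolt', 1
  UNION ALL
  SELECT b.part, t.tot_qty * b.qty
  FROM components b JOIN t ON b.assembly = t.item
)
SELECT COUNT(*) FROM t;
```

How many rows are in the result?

6

Base: (Bolt, tot_qty=1).
Iteration 1: components of {Bolt} -> Bracket = 1*1 = 1, Clip = 1*3 = 3, Cover = 1*2 = 2, Washer = 1*5 = 5.
Iteration 2: components of {Bracket,Clip,Cover,Washer} -> Panel = 3*2 = 6.
Iteration 3: no further components; recursion stops.
Total rows emitted: 6.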